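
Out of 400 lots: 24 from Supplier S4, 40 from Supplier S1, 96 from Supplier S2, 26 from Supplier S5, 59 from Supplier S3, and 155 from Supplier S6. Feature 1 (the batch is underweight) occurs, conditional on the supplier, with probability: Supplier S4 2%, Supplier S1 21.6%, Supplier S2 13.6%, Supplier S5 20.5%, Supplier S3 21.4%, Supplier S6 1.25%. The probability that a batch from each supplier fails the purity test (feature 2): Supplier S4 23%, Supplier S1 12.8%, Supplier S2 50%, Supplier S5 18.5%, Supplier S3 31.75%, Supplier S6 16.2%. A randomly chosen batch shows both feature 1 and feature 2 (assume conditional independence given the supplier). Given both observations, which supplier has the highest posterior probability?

Unnormalized posteriors (prior × likelihood):
  Supplier S4: 0.06 × 0.02 × 0.23 = 0.000276
  Supplier S1: 0.1 × 0.216 × 0.128 = 0.0027648
  Supplier S2: 0.24 × 0.136 × 0.5 = 0.01632
  Supplier S5: 0.065 × 0.205 × 0.185 = 0.002465125
  Supplier S3: 0.1475 × 0.214 × 0.3175 = 0.0100218875
  Supplier S6: 0.3875 × 0.0125 × 0.162 = 0.0007846875
Total = 0.0326325.
Largest term belongs to Supplier S2, so Supplier S2 is most probable.

Supplier S2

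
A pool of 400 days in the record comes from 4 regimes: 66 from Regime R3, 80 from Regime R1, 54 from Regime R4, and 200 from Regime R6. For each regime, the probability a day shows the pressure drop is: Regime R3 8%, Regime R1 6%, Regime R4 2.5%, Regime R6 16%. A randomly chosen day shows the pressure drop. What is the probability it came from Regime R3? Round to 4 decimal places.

0.1216

Prior × likelihood for each hypothesis:
  Regime R3: 0.165 × 0.08 = 0.0132
  Regime R1: 0.2 × 0.06 = 0.012
  Regime R4: 0.135 × 0.025 = 0.003375
  Regime R6: 0.5 × 0.16 = 0.08
Normalizing constant = 0.108575.
P(Regime R3 | evidence) = 0.0132 / 0.108575 ≈ 0.1216.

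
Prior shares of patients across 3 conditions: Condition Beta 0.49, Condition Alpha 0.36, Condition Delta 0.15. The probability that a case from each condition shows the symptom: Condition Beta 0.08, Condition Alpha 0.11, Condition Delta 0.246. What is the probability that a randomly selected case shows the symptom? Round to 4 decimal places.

0.1157

Prior × likelihood for each hypothesis:
  Condition Beta: 0.49 × 0.08 = 0.0392
  Condition Alpha: 0.36 × 0.11 = 0.0396
  Condition Delta: 0.15 × 0.246 = 0.0369
P(symptomatic) = 0.0392 + 0.0396 + 0.0369 = 0.1157 → 0.1157.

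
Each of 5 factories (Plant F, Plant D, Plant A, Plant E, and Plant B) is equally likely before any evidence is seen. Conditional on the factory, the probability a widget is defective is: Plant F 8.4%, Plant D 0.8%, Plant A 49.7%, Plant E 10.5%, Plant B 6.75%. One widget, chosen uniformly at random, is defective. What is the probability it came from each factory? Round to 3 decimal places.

Since the prior is uniform, the posterior is proportional to the likelihood:
  Plant F: 0.084
  Plant D: 0.008
  Plant A: 0.497
  Plant E: 0.105
  Plant B: 0.0675
Total = 0.7615.
P(Plant F | defective) = 0.084/0.7615 ≈ 0.110
P(Plant D | defective) = 0.008/0.7615 ≈ 0.011
P(Plant A | defective) = 0.497/0.7615 ≈ 0.653
P(Plant E | defective) = 0.105/0.7615 ≈ 0.138
P(Plant B | defective) = 0.0675/0.7615 ≈ 0.089
(Check: 0.110+0.011+0.653+0.138+0.089 = 1.001.)

Plant F 0.110, Plant D 0.011, Plant A 0.653, Plant E 0.138, Plant B 0.089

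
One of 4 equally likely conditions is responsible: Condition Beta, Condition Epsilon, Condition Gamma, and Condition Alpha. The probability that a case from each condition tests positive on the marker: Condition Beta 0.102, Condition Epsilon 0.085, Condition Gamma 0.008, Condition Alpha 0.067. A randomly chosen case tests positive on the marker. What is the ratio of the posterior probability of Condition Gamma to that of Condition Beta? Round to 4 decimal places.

0.0784

Since the prior is uniform, the posterior is proportional to the likelihood:
  Condition Beta: 0.102
  Condition Epsilon: 0.085
  Condition Gamma: 0.008
  Condition Alpha: 0.067
Sum = 0.262.
The ratio is 0.008 / 0.102 (the normalizer cancels) = 0.0784.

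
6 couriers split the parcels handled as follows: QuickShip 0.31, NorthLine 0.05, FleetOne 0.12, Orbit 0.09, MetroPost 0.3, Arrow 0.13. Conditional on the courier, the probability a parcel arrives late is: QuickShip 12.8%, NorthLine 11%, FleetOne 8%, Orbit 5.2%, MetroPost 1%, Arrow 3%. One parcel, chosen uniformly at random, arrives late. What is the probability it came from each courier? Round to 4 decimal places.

By Bayes' rule, posterior ∝ prior × likelihood:
  QuickShip: 0.31 × 0.128 = 0.03968
  NorthLine: 0.05 × 0.11 = 0.0055
  FleetOne: 0.12 × 0.08 = 0.0096
  Orbit: 0.09 × 0.052 = 0.00468
  MetroPost: 0.3 × 0.01 = 0.003
  Arrow: 0.13 × 0.03 = 0.0039
Normalizing constant = 0.06636.
P(QuickShip | late) = 0.03968/0.06636 ≈ 0.5980
P(NorthLine | late) = 0.0055/0.06636 ≈ 0.0829
P(FleetOne | late) = 0.0096/0.06636 ≈ 0.1447
P(Orbit | late) = 0.00468/0.06636 ≈ 0.0705
P(MetroPost | late) = 0.003/0.06636 ≈ 0.0452
P(Arrow | late) = 0.0039/0.06636 ≈ 0.0588

QuickShip 0.5980, NorthLine 0.0829, FleetOne 0.1447, Orbit 0.0705, MetroPost 0.0452, Arrow 0.0588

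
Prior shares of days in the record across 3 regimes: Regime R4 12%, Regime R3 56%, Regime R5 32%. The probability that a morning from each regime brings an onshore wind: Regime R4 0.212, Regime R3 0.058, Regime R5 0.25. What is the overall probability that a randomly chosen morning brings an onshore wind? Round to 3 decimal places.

0.138

Unnormalized posteriors (prior × likelihood):
  Regime R4: 0.12 × 0.212 = 0.02544
  Regime R3: 0.56 × 0.058 = 0.03248
  Regime R5: 0.32 × 0.25 = 0.08
P(onshore) = 0.02544 + 0.03248 + 0.08 = 0.13792 → 0.138.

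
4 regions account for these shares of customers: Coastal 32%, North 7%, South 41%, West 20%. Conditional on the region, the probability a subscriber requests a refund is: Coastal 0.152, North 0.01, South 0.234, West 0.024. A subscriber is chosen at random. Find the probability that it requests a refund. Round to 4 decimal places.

By Bayes' rule, posterior ∝ prior × likelihood:
  Coastal: 0.32 × 0.152 = 0.04864
  North: 0.07 × 0.01 = 0.0007
  South: 0.41 × 0.234 = 0.09594
  West: 0.2 × 0.024 = 0.0048
P(refund) = 0.04864 + 0.0007 + 0.09594 + 0.0048 = 0.15008 → 0.1501.

0.1501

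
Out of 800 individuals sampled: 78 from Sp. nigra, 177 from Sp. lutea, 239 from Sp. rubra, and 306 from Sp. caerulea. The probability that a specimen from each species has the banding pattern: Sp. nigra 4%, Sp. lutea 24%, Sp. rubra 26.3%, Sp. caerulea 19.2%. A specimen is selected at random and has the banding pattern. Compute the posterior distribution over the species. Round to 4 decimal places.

Sp. nigra 0.0187, Sp. lutea 0.2541, Sp. rubra 0.3759, Sp. caerulea 0.3514

Unnormalized posteriors (prior × likelihood):
  Sp. nigra: 0.0975 × 0.04 = 0.0039
  Sp. lutea: 0.22125 × 0.24 = 0.0531
  Sp. rubra: 0.29875 × 0.263 = 0.07857125
  Sp. caerulea: 0.3825 × 0.192 = 0.07344
Normalizing constant = 0.20901125.
P(Sp. nigra | banded) = 0.0039/0.20901125 ≈ 0.0187
P(Sp. lutea | banded) = 0.0531/0.20901125 ≈ 0.2541
P(Sp. rubra | banded) = 0.07857125/0.20901125 ≈ 0.3759
P(Sp. caerulea | banded) = 0.07344/0.20901125 ≈ 0.3514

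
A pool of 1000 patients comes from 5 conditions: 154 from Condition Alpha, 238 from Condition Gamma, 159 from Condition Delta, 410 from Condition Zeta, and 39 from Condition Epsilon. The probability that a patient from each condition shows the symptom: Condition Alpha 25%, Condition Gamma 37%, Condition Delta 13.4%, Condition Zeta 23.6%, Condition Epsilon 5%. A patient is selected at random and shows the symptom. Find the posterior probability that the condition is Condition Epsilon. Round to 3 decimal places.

0.008

By Bayes' rule, posterior ∝ prior × likelihood:
  Condition Alpha: 0.154 × 0.25 = 0.0385
  Condition Gamma: 0.238 × 0.37 = 0.08806
  Condition Delta: 0.159 × 0.134 = 0.021306
  Condition Zeta: 0.41 × 0.236 = 0.09676
  Condition Epsilon: 0.039 × 0.05 = 0.00195
Total = 0.246576.
P(Condition Epsilon | evidence) = 0.00195 / 0.246576 ≈ 0.008.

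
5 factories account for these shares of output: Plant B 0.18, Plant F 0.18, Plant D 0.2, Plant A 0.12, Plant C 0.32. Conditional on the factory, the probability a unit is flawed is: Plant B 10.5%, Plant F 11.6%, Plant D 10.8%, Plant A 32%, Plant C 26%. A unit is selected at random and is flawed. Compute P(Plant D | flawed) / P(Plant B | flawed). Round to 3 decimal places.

1.143

Compute prior × likelihood for every hypothesis:
  Plant B: 0.18 × 0.105 = 0.0189
  Plant F: 0.18 × 0.116 = 0.02088
  Plant D: 0.2 × 0.108 = 0.0216
  Plant A: 0.12 × 0.32 = 0.0384
  Plant C: 0.32 × 0.26 = 0.0832
Total = 0.18298.
The ratio is 0.0216 / 0.0189 (the normalizer cancels) = 1.143.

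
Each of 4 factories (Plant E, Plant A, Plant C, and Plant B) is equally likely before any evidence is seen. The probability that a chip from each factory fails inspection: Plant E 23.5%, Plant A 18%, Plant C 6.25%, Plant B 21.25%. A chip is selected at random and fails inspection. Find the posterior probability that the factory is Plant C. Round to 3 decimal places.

With a uniform prior (1/4 each), posterior ∝ likelihood:
  Plant E: 0.235
  Plant A: 0.18
  Plant C: 0.0625
  Plant B: 0.2125
Total = 0.69.
P(Plant C | evidence) = 0.0625 / 0.69 ≈ 0.091.

0.091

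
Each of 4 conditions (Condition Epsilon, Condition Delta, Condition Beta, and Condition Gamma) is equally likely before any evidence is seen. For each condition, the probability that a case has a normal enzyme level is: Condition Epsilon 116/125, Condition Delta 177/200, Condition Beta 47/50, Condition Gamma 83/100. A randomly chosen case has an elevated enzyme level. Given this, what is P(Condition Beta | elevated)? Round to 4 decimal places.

Taking complements, P(elevated | each) = Condition Epsilon 0.072, Condition Delta 0.115, Condition Beta 0.06, Condition Gamma 0.17.
With a uniform prior (1/4 each), posterior ∝ likelihood:
  Condition Epsilon: 0.072
  Condition Delta: 0.115
  Condition Beta: 0.06
  Condition Gamma: 0.17
Sum = 0.417.
P(Condition Beta | evidence) = 0.06 / 0.417 ≈ 0.1439.

0.1439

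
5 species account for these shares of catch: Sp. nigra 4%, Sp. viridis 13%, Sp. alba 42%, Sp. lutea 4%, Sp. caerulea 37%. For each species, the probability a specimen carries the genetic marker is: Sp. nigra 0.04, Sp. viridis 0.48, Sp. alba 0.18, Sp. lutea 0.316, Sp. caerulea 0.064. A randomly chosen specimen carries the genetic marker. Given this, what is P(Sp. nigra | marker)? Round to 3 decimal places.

Prior × likelihood for each hypothesis:
  Sp. nigra: 0.04 × 0.04 = 0.0016
  Sp. viridis: 0.13 × 0.48 = 0.0624
  Sp. alba: 0.42 × 0.18 = 0.0756
  Sp. lutea: 0.04 × 0.316 = 0.01264
  Sp. caerulea: 0.37 × 0.064 = 0.02368
Normalizing constant = 0.17592.
P(Sp. nigra | evidence) = 0.0016 / 0.17592 ≈ 0.009.

0.009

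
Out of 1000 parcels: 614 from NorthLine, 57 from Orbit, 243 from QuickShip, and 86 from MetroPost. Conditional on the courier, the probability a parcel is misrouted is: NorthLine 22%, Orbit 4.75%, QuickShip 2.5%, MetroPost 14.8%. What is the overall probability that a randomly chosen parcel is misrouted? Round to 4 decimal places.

Unnormalized posteriors (prior × likelihood):
  NorthLine: 0.614 × 0.22 = 0.13508
  Orbit: 0.057 × 0.0475 = 0.0027075
  QuickShip: 0.243 × 0.025 = 0.006075
  MetroPost: 0.086 × 0.148 = 0.012728
P(misrouted) = 0.13508 + 0.0027075 + 0.006075 + 0.012728 = 0.1565905 → 0.1566.

0.1566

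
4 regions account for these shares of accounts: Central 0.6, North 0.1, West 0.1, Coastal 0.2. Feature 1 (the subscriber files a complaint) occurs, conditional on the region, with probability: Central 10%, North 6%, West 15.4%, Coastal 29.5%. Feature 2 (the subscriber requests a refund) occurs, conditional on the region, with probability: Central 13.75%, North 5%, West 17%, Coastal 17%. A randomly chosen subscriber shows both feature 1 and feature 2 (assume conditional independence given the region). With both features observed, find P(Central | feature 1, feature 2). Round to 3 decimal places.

0.389

Compute prior × likelihood for every hypothesis:
  Central: 0.6 × 0.1 × 0.1375 = 0.00825
  North: 0.1 × 0.06 × 0.05 = 0.0003
  West: 0.1 × 0.154 × 0.17 = 0.002618
  Coastal: 0.2 × 0.295 × 0.17 = 0.01003
Sum = 0.021198.
P(Central | evidence) = 0.00825 / 0.021198 ≈ 0.389.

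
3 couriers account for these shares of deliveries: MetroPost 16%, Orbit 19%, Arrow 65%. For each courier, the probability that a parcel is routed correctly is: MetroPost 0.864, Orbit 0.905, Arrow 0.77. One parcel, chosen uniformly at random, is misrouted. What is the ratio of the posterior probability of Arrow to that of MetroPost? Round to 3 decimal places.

Taking complements, P(misrouted | each) = MetroPost 0.136, Orbit 0.095, Arrow 0.23.
By Bayes' rule, posterior ∝ prior × likelihood:
  MetroPost: 0.16 × 0.136 = 0.02176
  Orbit: 0.19 × 0.095 = 0.01805
  Arrow: 0.65 × 0.23 = 0.1495
Normalizing constant = 0.18931.
The ratio is 0.1495 / 0.02176 (the normalizer cancels) = 6.870.

6.870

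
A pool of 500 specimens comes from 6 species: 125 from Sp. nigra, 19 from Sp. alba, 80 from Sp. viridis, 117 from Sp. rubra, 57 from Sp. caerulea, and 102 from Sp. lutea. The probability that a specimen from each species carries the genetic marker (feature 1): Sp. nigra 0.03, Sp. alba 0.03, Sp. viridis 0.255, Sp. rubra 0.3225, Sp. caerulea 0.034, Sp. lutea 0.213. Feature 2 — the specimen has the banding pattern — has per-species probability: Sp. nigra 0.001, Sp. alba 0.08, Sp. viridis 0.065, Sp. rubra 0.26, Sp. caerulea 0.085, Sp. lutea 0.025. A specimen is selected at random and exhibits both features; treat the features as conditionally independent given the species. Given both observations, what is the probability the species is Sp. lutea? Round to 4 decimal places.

0.0457

Compute prior × likelihood for every hypothesis:
  Sp. nigra: 0.25 × 0.03 × 0.001 = 0.0000075
  Sp. alba: 0.038 × 0.03 × 0.08 = 0.0000912
  Sp. viridis: 0.16 × 0.255 × 0.065 = 0.002652
  Sp. rubra: 0.234 × 0.3225 × 0.26 = 0.0196209
  Sp. caerulea: 0.114 × 0.034 × 0.085 = 0.00032946
  Sp. lutea: 0.204 × 0.213 × 0.025 = 0.0010863
Total = 0.02378736.
P(Sp. lutea | evidence) = 0.0010863 / 0.02378736 ≈ 0.0457.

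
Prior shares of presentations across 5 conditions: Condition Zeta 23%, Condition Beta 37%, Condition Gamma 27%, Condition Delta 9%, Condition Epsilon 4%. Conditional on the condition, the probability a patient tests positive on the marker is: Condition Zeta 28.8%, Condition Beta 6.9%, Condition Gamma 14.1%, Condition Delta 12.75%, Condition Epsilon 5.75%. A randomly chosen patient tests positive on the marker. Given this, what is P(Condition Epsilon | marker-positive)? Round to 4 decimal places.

Prior × likelihood for each hypothesis:
  Condition Zeta: 0.23 × 0.288 = 0.06624
  Condition Beta: 0.37 × 0.069 = 0.02553
  Condition Gamma: 0.27 × 0.141 = 0.03807
  Condition Delta: 0.09 × 0.1275 = 0.011475
  Condition Epsilon: 0.04 × 0.0575 = 0.0023
Normalizing constant = 0.143615.
P(Condition Epsilon | evidence) = 0.0023 / 0.143615 ≈ 0.0160.

0.0160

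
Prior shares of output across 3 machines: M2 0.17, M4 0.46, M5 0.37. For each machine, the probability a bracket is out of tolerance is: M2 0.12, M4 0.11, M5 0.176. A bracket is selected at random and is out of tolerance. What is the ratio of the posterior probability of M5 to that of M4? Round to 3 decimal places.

1.287

Unnormalized posteriors (prior × likelihood):
  M2: 0.17 × 0.12 = 0.0204
  M4: 0.46 × 0.11 = 0.0506
  M5: 0.37 × 0.176 = 0.06512
Total = 0.13612.
The ratio is 0.06512 / 0.0506 (the normalizer cancels) = 1.287.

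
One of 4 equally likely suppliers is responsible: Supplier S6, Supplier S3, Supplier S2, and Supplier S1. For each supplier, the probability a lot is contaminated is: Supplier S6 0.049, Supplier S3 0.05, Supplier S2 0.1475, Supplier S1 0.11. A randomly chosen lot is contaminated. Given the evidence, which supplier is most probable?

Supplier S2

Since the prior is uniform, the posterior is proportional to the likelihood:
  Supplier S6: 0.049
  Supplier S3: 0.05
  Supplier S2: 0.1475
  Supplier S1: 0.11
Total = 0.3565.
Largest term belongs to Supplier S2, so Supplier S2 is most probable.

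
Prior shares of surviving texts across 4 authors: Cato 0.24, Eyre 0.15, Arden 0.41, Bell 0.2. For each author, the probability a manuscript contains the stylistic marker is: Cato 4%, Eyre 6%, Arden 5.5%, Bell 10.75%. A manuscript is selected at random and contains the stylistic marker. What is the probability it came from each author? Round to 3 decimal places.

By Bayes' rule, posterior ∝ prior × likelihood:
  Cato: 0.24 × 0.04 = 0.0096
  Eyre: 0.15 × 0.06 = 0.009
  Arden: 0.41 × 0.055 = 0.02255
  Bell: 0.2 × 0.1075 = 0.0215
Normalizing constant = 0.06265.
P(Cato | marker) = 0.0096/0.06265 ≈ 0.153
P(Eyre | marker) = 0.009/0.06265 ≈ 0.144
P(Arden | marker) = 0.02255/0.06265 ≈ 0.360
P(Bell | marker) = 0.0215/0.06265 ≈ 0.343

Cato 0.153, Eyre 0.144, Arden 0.360, Bell 0.343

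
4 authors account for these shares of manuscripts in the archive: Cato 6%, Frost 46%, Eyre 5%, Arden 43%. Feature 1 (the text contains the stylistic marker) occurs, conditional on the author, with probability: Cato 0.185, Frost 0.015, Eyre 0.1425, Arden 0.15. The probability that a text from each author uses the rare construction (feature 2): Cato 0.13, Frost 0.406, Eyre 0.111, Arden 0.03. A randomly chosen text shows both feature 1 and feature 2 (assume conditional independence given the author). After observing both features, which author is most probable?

Frost

By Bayes' rule, posterior ∝ prior × likelihood:
  Cato: 0.06 × 0.185 × 0.13 = 0.001443
  Frost: 0.46 × 0.015 × 0.406 = 0.0028014
  Eyre: 0.05 × 0.1425 × 0.111 = 0.000790875
  Arden: 0.43 × 0.15 × 0.03 = 0.001935
Normalizing constant = 0.006970275.
Largest term belongs to Frost, so Frost is most probable.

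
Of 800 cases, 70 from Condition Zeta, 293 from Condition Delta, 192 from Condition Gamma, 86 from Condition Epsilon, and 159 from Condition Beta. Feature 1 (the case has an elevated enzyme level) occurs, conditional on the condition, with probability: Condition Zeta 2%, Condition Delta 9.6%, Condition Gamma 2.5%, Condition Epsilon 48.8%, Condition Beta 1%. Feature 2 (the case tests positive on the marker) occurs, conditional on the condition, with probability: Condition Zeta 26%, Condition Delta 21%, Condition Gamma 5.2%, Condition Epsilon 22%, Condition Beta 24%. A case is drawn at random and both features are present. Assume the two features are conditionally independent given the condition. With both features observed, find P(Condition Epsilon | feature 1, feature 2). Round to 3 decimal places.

0.572

Unnormalized posteriors (prior × likelihood):
  Condition Zeta: 0.0875 × 0.02 × 0.26 = 0.000455
  Condition Delta: 0.36625 × 0.096 × 0.21 = 0.0073836
  Condition Gamma: 0.24 × 0.025 × 0.052 = 0.000312
  Condition Epsilon: 0.1075 × 0.488 × 0.22 = 0.0115412
  Condition Beta: 0.19875 × 0.01 × 0.24 = 0.000477
Sum = 0.0201688.
P(Condition Epsilon | evidence) = 0.0115412 / 0.0201688 ≈ 0.572.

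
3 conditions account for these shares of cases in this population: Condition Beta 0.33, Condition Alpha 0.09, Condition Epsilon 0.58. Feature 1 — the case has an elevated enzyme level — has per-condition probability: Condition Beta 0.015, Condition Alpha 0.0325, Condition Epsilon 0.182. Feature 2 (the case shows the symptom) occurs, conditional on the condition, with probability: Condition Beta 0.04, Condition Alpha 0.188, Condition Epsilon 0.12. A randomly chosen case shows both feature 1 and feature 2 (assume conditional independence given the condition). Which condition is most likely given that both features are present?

Condition Epsilon

Compute prior × likelihood for every hypothesis:
  Condition Beta: 0.33 × 0.015 × 0.04 = 0.000198
  Condition Alpha: 0.09 × 0.0325 × 0.188 = 0.0005499
  Condition Epsilon: 0.58 × 0.182 × 0.12 = 0.0126672
Sum = 0.0134151.
Largest term belongs to Condition Epsilon, so Condition Epsilon is most probable.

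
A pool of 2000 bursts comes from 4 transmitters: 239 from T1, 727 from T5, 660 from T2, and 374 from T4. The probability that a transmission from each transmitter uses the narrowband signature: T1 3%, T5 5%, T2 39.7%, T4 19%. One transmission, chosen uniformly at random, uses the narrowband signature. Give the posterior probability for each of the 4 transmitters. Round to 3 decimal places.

Prior × likelihood for each hypothesis:
  T1: 0.1195 × 0.03 = 0.003585
  T5: 0.3635 × 0.05 = 0.018175
  T2: 0.33 × 0.397 = 0.13101
  T4: 0.187 × 0.19 = 0.03553
Total = 0.1883.
P(T1 | narrowband) = 0.003585/0.1883 ≈ 0.019
P(T5 | narrowband) = 0.018175/0.1883 ≈ 0.097
P(T2 | narrowband) = 0.13101/0.1883 ≈ 0.696
P(T4 | narrowband) = 0.03553/0.1883 ≈ 0.189
(Check: 0.019+0.097+0.696+0.189 = 1.001.)

T1 0.019, T5 0.097, T2 0.696, T4 0.189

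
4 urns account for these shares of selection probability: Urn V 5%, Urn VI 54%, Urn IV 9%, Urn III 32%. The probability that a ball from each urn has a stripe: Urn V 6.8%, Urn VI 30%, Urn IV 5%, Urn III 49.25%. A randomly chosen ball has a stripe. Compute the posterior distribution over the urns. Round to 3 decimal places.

Urn V 0.010, Urn VI 0.495, Urn IV 0.014, Urn III 0.481

Compute prior × likelihood for every hypothesis:
  Urn V: 0.05 × 0.068 = 0.0034
  Urn VI: 0.54 × 0.3 = 0.162
  Urn IV: 0.09 × 0.05 = 0.0045
  Urn III: 0.32 × 0.4925 = 0.1576
Normalizing constant = 0.3275.
P(Urn V | striped) = 0.0034/0.3275 ≈ 0.010
P(Urn VI | striped) = 0.162/0.3275 ≈ 0.495
P(Urn IV | striped) = 0.0045/0.3275 ≈ 0.014
P(Urn III | striped) = 0.1576/0.3275 ≈ 0.481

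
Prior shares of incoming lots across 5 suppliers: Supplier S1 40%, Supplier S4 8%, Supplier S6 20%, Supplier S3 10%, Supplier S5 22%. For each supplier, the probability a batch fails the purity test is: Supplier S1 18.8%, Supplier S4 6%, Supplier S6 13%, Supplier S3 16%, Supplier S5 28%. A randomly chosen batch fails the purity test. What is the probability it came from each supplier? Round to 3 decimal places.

Supplier S1 0.410, Supplier S4 0.026, Supplier S6 0.142, Supplier S3 0.087, Supplier S5 0.336

Unnormalized posteriors (prior × likelihood):
  Supplier S1: 0.4 × 0.188 = 0.0752
  Supplier S4: 0.08 × 0.06 = 0.0048
  Supplier S6: 0.2 × 0.13 = 0.026
  Supplier S3: 0.1 × 0.16 = 0.016
  Supplier S5: 0.22 × 0.28 = 0.0616
Normalizing constant = 0.1836.
P(Supplier S1 | off-spec) = 0.0752/0.1836 ≈ 0.410
P(Supplier S4 | off-spec) = 0.0048/0.1836 ≈ 0.026
P(Supplier S6 | off-spec) = 0.026/0.1836 ≈ 0.142
P(Supplier S3 | off-spec) = 0.016/0.1836 ≈ 0.087
P(Supplier S5 | off-spec) = 0.0616/0.1836 ≈ 0.336
(Check: 0.410+0.026+0.142+0.087+0.336 = 1.001.)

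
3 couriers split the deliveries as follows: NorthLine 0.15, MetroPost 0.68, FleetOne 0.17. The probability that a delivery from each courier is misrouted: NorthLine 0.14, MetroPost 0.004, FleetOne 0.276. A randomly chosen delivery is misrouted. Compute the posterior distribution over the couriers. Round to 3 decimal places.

NorthLine 0.297, MetroPost 0.039, FleetOne 0.664

Prior × likelihood for each hypothesis:
  NorthLine: 0.15 × 0.14 = 0.021
  MetroPost: 0.68 × 0.004 = 0.00272
  FleetOne: 0.17 × 0.276 = 0.04692
Normalizing constant = 0.07064.
P(NorthLine | misrouted) = 0.021/0.07064 ≈ 0.297
P(MetroPost | misrouted) = 0.00272/0.07064 ≈ 0.039
P(FleetOne | misrouted) = 0.04692/0.07064 ≈ 0.664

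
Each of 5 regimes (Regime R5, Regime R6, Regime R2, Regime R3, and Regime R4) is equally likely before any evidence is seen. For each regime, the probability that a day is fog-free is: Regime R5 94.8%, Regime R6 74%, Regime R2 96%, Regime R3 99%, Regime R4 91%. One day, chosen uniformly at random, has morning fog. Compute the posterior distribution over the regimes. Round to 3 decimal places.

Regime R5 0.115, Regime R6 0.575, Regime R2 0.088, Regime R3 0.022, Regime R4 0.199

Taking complements, P(fog | each) = Regime R5 0.052, Regime R6 0.26, Regime R2 0.04, Regime R3 0.01, Regime R4 0.09.
With a uniform prior (1/5 each), posterior ∝ likelihood:
  Regime R5: 0.052
  Regime R6: 0.26
  Regime R2: 0.04
  Regime R3: 0.01
  Regime R4: 0.09
Sum = 0.452.
P(Regime R5 | fog) = 0.052/0.452 ≈ 0.115
P(Regime R6 | fog) = 0.26/0.452 ≈ 0.575
P(Regime R2 | fog) = 0.04/0.452 ≈ 0.088
P(Regime R3 | fog) = 0.01/0.452 ≈ 0.022
P(Regime R4 | fog) = 0.09/0.452 ≈ 0.199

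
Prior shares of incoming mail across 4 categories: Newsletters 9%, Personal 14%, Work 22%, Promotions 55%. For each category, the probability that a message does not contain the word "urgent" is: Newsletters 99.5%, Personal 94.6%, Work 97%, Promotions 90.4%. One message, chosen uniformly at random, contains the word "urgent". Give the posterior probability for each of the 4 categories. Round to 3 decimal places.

Newsletters 0.007, Personal 0.112, Work 0.098, Promotions 0.783

Taking complements, P(urgent-flag | each) = Newsletters 0.005, Personal 0.054, Work 0.03, Promotions 0.096.
Prior × likelihood for each hypothesis:
  Newsletters: 0.09 × 0.005 = 0.00045
  Personal: 0.14 × 0.054 = 0.00756
  Work: 0.22 × 0.03 = 0.0066
  Promotions: 0.55 × 0.096 = 0.0528
Normalizing constant = 0.06741.
P(Newsletters | urgent-flag) = 0.00045/0.06741 ≈ 0.007
P(Personal | urgent-flag) = 0.00756/0.06741 ≈ 0.112
P(Work | urgent-flag) = 0.0066/0.06741 ≈ 0.098
P(Promotions | urgent-flag) = 0.0528/0.06741 ≈ 0.783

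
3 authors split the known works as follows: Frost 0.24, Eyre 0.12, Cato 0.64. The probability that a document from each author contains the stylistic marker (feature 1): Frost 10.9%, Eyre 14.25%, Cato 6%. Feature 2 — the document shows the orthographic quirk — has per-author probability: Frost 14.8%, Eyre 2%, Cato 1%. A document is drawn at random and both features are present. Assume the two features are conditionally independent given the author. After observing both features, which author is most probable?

Frost

Unnormalized posteriors (prior × likelihood):
  Frost: 0.24 × 0.109 × 0.148 = 0.00387168
  Eyre: 0.12 × 0.1425 × 0.02 = 0.000342
  Cato: 0.64 × 0.06 × 0.01 = 0.000384
Sum = 0.00459768.
Largest term belongs to Frost, so Frost is most probable.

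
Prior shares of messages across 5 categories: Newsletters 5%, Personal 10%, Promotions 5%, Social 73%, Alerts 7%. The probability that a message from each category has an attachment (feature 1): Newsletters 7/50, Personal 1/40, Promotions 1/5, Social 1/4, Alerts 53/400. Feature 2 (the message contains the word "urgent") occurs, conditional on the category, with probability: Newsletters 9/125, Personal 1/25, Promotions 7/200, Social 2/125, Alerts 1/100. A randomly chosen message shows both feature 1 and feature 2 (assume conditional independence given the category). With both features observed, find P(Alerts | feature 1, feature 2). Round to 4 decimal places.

Prior × likelihood for each hypothesis:
  Newsletters: 0.05 × 0.14 × 0.072 = 0.000504
  Personal: 0.1 × 0.025 × 0.04 = 0.0001
  Promotions: 0.05 × 0.2 × 0.035 = 0.00035
  Social: 0.73 × 0.25 × 0.016 = 0.00292
  Alerts: 0.07 × 0.1325 × 0.01 = 0.00009275
Total = 0.00396675.
P(Alerts | evidence) = 0.00009275 / 0.00396675 ≈ 0.0234.

0.0234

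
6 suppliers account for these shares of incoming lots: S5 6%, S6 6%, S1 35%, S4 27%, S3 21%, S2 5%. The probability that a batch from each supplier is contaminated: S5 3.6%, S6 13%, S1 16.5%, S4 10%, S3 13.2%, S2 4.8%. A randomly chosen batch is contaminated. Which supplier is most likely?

Unnormalized posteriors (prior × likelihood):
  S5: 0.06 × 0.036 = 0.00216
  S6: 0.06 × 0.13 = 0.0078
  S1: 0.35 × 0.165 = 0.05775
  S4: 0.27 × 0.1 = 0.027
  S3: 0.21 × 0.132 = 0.02772
  S2: 0.05 × 0.048 = 0.0024
Normalizing constant = 0.12483.
Largest term belongs to S1, so S1 is most probable.

S1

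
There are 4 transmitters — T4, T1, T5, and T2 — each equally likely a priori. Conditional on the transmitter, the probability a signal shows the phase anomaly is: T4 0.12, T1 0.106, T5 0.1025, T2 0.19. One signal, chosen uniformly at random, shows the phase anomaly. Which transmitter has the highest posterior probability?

With a uniform prior (1/4 each), posterior ∝ likelihood:
  T4: 0.12
  T1: 0.106
  T5: 0.1025
  T2: 0.19
Total = 0.5185.
Largest term belongs to T2, so T2 is most probable.

T2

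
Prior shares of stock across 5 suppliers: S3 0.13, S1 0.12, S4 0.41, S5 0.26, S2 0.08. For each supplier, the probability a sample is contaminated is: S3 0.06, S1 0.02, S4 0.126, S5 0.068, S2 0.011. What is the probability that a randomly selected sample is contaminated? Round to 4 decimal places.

Compute prior × likelihood for every hypothesis:
  S3: 0.13 × 0.06 = 0.0078
  S1: 0.12 × 0.02 = 0.0024
  S4: 0.41 × 0.126 = 0.05166
  S5: 0.26 × 0.068 = 0.01768
  S2: 0.08 × 0.011 = 0.00088
P(contaminated) = 0.0078 + 0.0024 + 0.05166 + 0.01768 + 0.00088 = 0.08042 → 0.0804.

0.0804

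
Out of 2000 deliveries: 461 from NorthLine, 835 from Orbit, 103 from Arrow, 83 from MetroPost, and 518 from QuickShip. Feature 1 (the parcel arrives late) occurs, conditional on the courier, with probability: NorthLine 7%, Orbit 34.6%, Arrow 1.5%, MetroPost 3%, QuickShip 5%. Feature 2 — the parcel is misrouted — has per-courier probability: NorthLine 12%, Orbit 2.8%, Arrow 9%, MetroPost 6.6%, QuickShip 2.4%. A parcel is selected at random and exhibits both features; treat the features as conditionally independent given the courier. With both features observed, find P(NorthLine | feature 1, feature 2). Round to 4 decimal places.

0.3005

By Bayes' rule, posterior ∝ prior × likelihood:
  NorthLine: 0.2305 × 0.07 × 0.12 = 0.0019362
  Orbit: 0.4175 × 0.346 × 0.028 = 0.00404474
  Arrow: 0.0515 × 0.015 × 0.09 = 0.000069525
  MetroPost: 0.0415 × 0.03 × 0.066 = 0.00008217
  QuickShip: 0.259 × 0.05 × 0.024 = 0.0003108
Sum = 0.006443435.
P(NorthLine | evidence) = 0.0019362 / 0.006443435 ≈ 0.3005.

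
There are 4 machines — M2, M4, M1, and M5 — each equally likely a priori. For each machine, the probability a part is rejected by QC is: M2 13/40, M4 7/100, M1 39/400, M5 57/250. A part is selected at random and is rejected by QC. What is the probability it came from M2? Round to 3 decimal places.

With a uniform prior (1/4 each), posterior ∝ likelihood:
  M2: 0.325
  M4: 0.07
  M1: 0.0975
  M5: 0.228
Sum = 0.7205.
P(M2 | evidence) = 0.325 / 0.7205 ≈ 0.451.

0.451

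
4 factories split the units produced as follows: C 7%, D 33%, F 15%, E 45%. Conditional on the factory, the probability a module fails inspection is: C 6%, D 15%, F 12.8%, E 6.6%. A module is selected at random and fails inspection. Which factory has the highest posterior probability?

By Bayes' rule, posterior ∝ prior × likelihood:
  C: 0.07 × 0.06 = 0.0042
  D: 0.33 × 0.15 = 0.0495
  F: 0.15 × 0.128 = 0.0192
  E: 0.45 × 0.066 = 0.0297
Sum = 0.1026.
Largest term belongs to D, so D is most probable.

D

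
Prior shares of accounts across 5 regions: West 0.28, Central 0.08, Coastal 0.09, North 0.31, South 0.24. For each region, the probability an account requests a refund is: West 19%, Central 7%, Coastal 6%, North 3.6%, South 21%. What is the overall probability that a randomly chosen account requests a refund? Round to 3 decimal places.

Prior × likelihood for each hypothesis:
  West: 0.28 × 0.19 = 0.0532
  Central: 0.08 × 0.07 = 0.0056
  Coastal: 0.09 × 0.06 = 0.0054
  North: 0.31 × 0.036 = 0.01116
  South: 0.24 × 0.21 = 0.0504
P(refund) = 0.0532 + 0.0056 + 0.0054 + 0.01116 + 0.0504 = 0.12576 → 0.126.

0.126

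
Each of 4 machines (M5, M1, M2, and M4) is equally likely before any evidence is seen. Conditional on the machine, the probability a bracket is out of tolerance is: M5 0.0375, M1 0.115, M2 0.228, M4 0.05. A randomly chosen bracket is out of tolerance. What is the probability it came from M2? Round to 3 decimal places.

Since the prior is uniform, the posterior is proportional to the likelihood:
  M5: 0.0375
  M1: 0.115
  M2: 0.228
  M4: 0.05
Total = 0.4305.
P(M2 | evidence) = 0.228 / 0.4305 ≈ 0.530.

0.530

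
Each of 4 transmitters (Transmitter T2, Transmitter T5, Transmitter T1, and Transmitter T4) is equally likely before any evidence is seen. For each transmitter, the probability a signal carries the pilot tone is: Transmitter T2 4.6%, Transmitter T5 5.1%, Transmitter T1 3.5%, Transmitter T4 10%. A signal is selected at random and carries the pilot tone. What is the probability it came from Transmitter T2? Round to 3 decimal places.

With a uniform prior (1/4 each), posterior ∝ likelihood:
  Transmitter T2: 0.046
  Transmitter T5: 0.051
  Transmitter T1: 0.035
  Transmitter T4: 0.1
Total = 0.232.
P(Transmitter T2 | evidence) = 0.046 / 0.232 ≈ 0.198.

0.198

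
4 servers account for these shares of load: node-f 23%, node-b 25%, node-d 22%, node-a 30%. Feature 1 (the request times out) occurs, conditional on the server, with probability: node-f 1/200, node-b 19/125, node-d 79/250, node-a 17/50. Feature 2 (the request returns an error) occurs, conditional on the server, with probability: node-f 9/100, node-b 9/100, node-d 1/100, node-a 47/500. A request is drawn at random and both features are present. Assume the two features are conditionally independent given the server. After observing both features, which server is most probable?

Prior × likelihood for each hypothesis:
  node-f: 0.23 × 0.005 × 0.09 = 0.0001035
  node-b: 0.25 × 0.152 × 0.09 = 0.00342
  node-d: 0.22 × 0.316 × 0.01 = 0.0006952
  node-a: 0.3 × 0.34 × 0.094 = 0.009588
Sum = 0.0138067.
Largest term belongs to node-a, so node-a is most probable.

node-a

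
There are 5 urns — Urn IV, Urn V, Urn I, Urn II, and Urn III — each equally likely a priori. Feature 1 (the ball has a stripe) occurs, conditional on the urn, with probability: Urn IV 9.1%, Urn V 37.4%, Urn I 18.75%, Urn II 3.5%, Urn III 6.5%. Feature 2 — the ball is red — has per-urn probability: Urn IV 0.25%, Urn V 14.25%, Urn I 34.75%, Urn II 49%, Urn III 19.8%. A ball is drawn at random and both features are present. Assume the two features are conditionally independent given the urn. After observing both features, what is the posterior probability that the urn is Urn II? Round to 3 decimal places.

With a uniform prior (1/5 each), posterior ∝ likelihood:
  Urn IV: 0.091 × 0.0025 = 0.0002275
  Urn V: 0.374 × 0.1425 = 0.053295
  Urn I: 0.1875 × 0.3475 = 0.06515625
  Urn II: 0.035 × 0.49 = 0.01715
  Urn III: 0.065 × 0.198 = 0.01287
Total = 0.14869875.
P(Urn II | evidence) = 0.01715 / 0.14869875 ≈ 0.115.

0.115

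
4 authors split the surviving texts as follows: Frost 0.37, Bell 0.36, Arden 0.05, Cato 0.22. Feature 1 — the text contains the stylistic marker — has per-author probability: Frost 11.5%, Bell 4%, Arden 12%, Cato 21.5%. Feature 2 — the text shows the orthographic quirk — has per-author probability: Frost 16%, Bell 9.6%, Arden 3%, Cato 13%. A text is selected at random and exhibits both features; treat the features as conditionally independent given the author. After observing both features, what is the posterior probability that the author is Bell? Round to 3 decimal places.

By Bayes' rule, posterior ∝ prior × likelihood:
  Frost: 0.37 × 0.115 × 0.16 = 0.006808
  Bell: 0.36 × 0.04 × 0.096 = 0.0013824
  Arden: 0.05 × 0.12 × 0.03 = 0.00018
  Cato: 0.22 × 0.215 × 0.13 = 0.006149
Normalizing constant = 0.0145194.
P(Bell | evidence) = 0.0013824 / 0.0145194 ≈ 0.095.

0.095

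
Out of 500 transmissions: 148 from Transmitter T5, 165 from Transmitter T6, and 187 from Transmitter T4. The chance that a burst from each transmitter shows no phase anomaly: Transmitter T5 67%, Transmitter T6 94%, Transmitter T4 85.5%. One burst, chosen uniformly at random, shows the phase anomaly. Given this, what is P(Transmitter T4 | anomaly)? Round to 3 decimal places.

Taking complements, P(anomaly | each) = Transmitter T5 0.33, Transmitter T6 0.06, Transmitter T4 0.145.
Compute prior × likelihood for every hypothesis:
  Transmitter T5: 0.296 × 0.33 = 0.09768
  Transmitter T6: 0.33 × 0.06 = 0.0198
  Transmitter T4: 0.374 × 0.145 = 0.05423
Sum = 0.17171.
P(Transmitter T4 | evidence) = 0.05423 / 0.17171 ≈ 0.316.

0.316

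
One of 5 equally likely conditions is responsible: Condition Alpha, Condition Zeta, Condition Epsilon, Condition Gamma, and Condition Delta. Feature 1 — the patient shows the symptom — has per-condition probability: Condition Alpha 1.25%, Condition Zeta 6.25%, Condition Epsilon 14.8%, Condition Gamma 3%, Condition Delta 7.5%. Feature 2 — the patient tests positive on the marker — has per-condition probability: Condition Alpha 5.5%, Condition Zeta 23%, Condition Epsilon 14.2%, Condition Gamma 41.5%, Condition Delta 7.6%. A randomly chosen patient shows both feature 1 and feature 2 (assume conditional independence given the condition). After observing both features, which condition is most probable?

Condition Epsilon

With a uniform prior (1/5 each), posterior ∝ likelihood:
  Condition Alpha: 0.0125 × 0.055 = 0.0006875
  Condition Zeta: 0.0625 × 0.23 = 0.014375
  Condition Epsilon: 0.148 × 0.142 = 0.021016
  Condition Gamma: 0.03 × 0.415 = 0.01245
  Condition Delta: 0.075 × 0.076 = 0.0057
Normalizing constant = 0.0542285.
Largest term belongs to Condition Epsilon, so Condition Epsilon is most probable.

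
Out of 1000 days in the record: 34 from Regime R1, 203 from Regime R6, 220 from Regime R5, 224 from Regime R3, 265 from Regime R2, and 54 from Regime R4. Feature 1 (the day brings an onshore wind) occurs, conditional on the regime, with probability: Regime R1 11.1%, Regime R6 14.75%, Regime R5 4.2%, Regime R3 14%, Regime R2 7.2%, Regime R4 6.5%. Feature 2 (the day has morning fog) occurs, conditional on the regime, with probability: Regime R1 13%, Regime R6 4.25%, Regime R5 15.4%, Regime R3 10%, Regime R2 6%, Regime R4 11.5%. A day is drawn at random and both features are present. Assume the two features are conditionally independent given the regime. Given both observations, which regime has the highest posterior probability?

Prior × likelihood for each hypothesis:
  Regime R1: 0.034 × 0.111 × 0.13 = 0.00049062
  Regime R6: 0.203 × 0.1475 × 0.0425 = 0.00127255625
  Regime R5: 0.22 × 0.042 × 0.154 = 0.00142296
  Regime R3: 0.224 × 0.14 × 0.1 = 0.003136
  Regime R2: 0.265 × 0.072 × 0.06 = 0.0011448
  Regime R4: 0.054 × 0.065 × 0.115 = 0.00040365
Sum = 0.00787058625.
Largest term belongs to Regime R3, so Regime R3 is most probable.

Regime R3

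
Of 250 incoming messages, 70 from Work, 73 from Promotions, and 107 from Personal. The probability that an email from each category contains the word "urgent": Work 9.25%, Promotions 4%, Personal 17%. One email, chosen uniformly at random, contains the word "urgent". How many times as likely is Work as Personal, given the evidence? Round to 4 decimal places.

0.3560

Compute prior × likelihood for every hypothesis:
  Work: 0.28 × 0.0925 = 0.0259
  Promotions: 0.292 × 0.04 = 0.01168
  Personal: 0.428 × 0.17 = 0.07276
Total = 0.11034.
The ratio is 0.0259 / 0.07276 (the normalizer cancels) = 0.3560.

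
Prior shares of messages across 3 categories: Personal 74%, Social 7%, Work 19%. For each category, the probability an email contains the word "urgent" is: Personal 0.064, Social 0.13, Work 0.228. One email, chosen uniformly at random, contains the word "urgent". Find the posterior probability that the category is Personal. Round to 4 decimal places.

Unnormalized posteriors (prior × likelihood):
  Personal: 0.74 × 0.064 = 0.04736
  Social: 0.07 × 0.13 = 0.0091
  Work: 0.19 × 0.228 = 0.04332
Sum = 0.09978.
P(Personal | evidence) = 0.04736 / 0.09978 ≈ 0.4746.

0.4746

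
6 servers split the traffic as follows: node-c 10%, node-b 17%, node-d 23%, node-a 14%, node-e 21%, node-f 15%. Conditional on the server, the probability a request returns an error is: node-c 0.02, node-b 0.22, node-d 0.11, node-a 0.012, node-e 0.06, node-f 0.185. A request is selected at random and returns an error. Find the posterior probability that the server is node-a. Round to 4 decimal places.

0.0157

By Bayes' rule, posterior ∝ prior × likelihood:
  node-c: 0.1 × 0.02 = 0.002
  node-b: 0.17 × 0.22 = 0.0374
  node-d: 0.23 × 0.11 = 0.0253
  node-a: 0.14 × 0.012 = 0.00168
  node-e: 0.21 × 0.06 = 0.0126
  node-f: 0.15 × 0.185 = 0.02775
Sum = 0.10673.
P(node-a | evidence) = 0.00168 / 0.10673 ≈ 0.0157.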